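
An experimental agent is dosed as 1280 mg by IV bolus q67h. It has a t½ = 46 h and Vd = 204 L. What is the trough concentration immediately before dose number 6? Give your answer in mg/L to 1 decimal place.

f = (1/2)^(τ/t½) = (1/2)^(67/46) ≈ 0.3644.
C₀ = D/Vd = 1280/204 ≈ 6.275 mg/L.
Before the 6th dose, 5 doses have been given. Superposition: Cmin = C₀·(f + f² + … + f^5).
≈ 6.275 × (0.3644 + 0.1328 + 0.0484 + 0.0176 + 0.0064) ≈ 6.275 × 0.5696 ≈ 3.574 mg/L.

3.6 mg/L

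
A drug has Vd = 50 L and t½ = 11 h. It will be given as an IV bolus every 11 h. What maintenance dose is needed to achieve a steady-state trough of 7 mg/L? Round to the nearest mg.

τ/t½ = 11/11 ≈ 1, so f = (1/2)^(11/11) ≈ 0.500000.
Cmin,ss = (D/Vd)·f/(1−f), so D = Cmin,ss·Vd·(1−f)/f.
D = 7 × 50 × (1−f)/f ≈ 7 × 50 × 1.00000 ≈ 350.00 mg.

350 mg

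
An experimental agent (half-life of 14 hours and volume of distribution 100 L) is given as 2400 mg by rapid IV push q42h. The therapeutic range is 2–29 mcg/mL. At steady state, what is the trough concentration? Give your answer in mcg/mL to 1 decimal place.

τ = 42 h = 3 half-lives, so f = (1/2)^3 = 0.125.
Accumulation ratio R = 1/(1 − f) = 1/0.875 = 8/7.
Single-dose peak C₀ = D/Vd = 2400/100 = 24 mcg/mL.
Steady-state peak Cmax,ss = C₀·R = 24 × 8/7 ≈ 27.429 mcg/mL.
Steady-state trough Cmin,ss = Cmax,ss·f ≈ 27.429 × 0.125 ≈ 3.429 mcg/mL.
Trough 3.4 mcg/mL vs MEC 2 mcg/mL: adequate.

3.4 mcg/mL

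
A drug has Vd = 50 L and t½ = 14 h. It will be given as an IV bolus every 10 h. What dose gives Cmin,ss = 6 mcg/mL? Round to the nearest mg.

192 mg

τ/t½ = 10/14 ≈ 0.71429, so f = (1/2)^(10/14) ≈ 0.609507.
Cmin,ss = (D/Vd)·f/(1−f), so D = Cmin,ss·Vd·(1−f)/f.
D = 6 × 50 × (1−f)/f ≈ 6 × 50 × 0.64067 ≈ 192.20 mg.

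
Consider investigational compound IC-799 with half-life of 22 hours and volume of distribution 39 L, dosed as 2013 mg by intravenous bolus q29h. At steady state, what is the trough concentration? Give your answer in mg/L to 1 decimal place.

34.6 mg/L

Over one 29-h interval, 29/22 ≈ 1.3182 half-lives elapse, leaving f ≈ 0.4010 of each dose.
Accumulation ratio R = 1/(1 − f) ≈ 1/0.5990 ≈ 1.6694.
Each bolus raises the concentration by D/Vd = 2013/39 ≈ 51.615 mg/L.
Cmax,ss = C₀/(1 − f) ≈ 51.615/0.5990 ≈ 86.169 mg/L.
Steady-state trough Cmin,ss = Cmax,ss·f ≈ 86.169 × 0.4010 ≈ 34.554 mg/L.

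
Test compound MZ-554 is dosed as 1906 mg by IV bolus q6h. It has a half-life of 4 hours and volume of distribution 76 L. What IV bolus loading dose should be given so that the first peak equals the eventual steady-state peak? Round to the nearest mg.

2948 mg

f = (1/2)^(6/4) ≈ 0.353553; accumulation ratio R = 1/(1−f) ≈ 1.54692.
Loading dose to hit Cmax,ss on first dose: D_load = D_maint·R ≈ 1906 × 1.54692 ≈ 2948.43 mg.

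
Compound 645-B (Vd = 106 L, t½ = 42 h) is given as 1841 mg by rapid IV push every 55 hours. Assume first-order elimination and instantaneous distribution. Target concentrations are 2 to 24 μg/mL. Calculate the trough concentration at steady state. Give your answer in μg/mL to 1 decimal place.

11.7 μg/mL

τ/t½ = 55/42 ≈ 1.3095, so fraction remaining f = (1/2)^(55/42) ≈ 0.4035.
Accumulation ratio R = 1/(1 − f) ≈ 1/0.5965 ≈ 1.6764.
Each bolus raises the concentration by D/Vd = 1841/106 ≈ 17.368 μg/mL.
Cmax,ss = C₀/(1 − f) ≈ 17.368/0.5965 ≈ 29.117 μg/mL.
Steady-state trough Cmin,ss = Cmax,ss·f ≈ 29.117 × 0.4035 ≈ 11.749 μg/mL.
Trough 11.7 μg/mL vs MEC 2 μg/mL: adequate.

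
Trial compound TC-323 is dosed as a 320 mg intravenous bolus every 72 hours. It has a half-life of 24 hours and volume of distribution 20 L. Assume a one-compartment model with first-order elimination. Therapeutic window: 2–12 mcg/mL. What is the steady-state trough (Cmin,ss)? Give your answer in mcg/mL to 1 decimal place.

2.3 mcg/mL

The dosing interval is 3 half-lives, so f = 2^(−3) = 0.125.
Accumulation ratio R = 1/(1 − f) = 1/0.875 = 8/7.
Single-dose peak C₀ = D/Vd = 320/20 = 16 mcg/mL.
Steady-state peak Cmax,ss = C₀·R = 16 × 8/7 ≈ 18.286 mcg/mL.
Steady-state trough Cmin,ss = Cmax,ss·f ≈ 18.286 × 0.125 ≈ 2.286 mcg/mL.
Trough 2.3 mcg/mL vs MEC 2 mcg/mL: adequate.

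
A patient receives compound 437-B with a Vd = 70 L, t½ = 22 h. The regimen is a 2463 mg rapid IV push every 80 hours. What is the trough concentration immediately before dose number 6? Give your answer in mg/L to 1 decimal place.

f = (1/2)^(τ/t½) = (1/2)^(80/22) ≈ 0.0804.
C₀ = D/Vd = 2463/70 ≈ 35.186 mg/L.
Before the 6th dose, 5 doses have been given. Superposition: Cmin = C₀·(f + f² + … + f^5).
≈ 35.186 × (0.0804 + 0.0065 + 0.0005 + 0.0000 + 0.0000) ≈ 35.186 × 0.0874 ≈ 3.075 mg/L.

3.1 mg/L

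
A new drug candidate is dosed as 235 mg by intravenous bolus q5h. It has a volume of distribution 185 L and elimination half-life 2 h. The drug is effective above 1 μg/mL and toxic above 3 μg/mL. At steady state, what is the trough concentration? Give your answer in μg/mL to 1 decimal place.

0.3 μg/mL

k = ln2/t½ = ln2/2 ≈ 0.346574 h⁻¹; fraction remaining f = e^(−kτ) = e^(−0.346574×5) ≈ 0.1768.
Accumulation ratio R = 1/(1 − f) ≈ 1/0.8232 ≈ 1.2148.
Each bolus raises the concentration by D/Vd = 235/185 ≈ 1.270 μg/mL.
Cmax,ss = C₀/(1 − f) ≈ 1.270/0.8232 ≈ 1.543 μg/mL.
One interval later, Cmin,ss = Cmax,ss·e^(−kτ) ≈ 1.543 × 0.1768 ≈ 0.273 μg/mL.
Trough 0.3 μg/mL vs MEC 1 μg/mL: subtherapeutic.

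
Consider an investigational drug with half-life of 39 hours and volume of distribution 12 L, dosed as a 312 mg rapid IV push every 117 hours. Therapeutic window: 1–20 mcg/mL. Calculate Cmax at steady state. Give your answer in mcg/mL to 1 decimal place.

The dosing interval is 3 half-lives, so f = 2^(−3) = 0.125.
Accumulation ratio R = 1/(1 − f) = 1/0.875 = 8/7.
Single-dose peak C₀ = D/Vd = 312/12 = 26 mcg/mL.
Steady-state peak Cmax,ss = C₀·R = 26 × 8/7 ≈ 29.714 mcg/mL.
Peak 29.7 mcg/mL vs MTC 20 mcg/mL: exceeds toxic threshold.

29.7 mcg/mL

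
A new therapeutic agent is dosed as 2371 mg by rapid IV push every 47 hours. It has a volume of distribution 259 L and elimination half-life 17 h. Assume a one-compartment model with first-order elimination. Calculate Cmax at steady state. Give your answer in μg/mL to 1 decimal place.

10.7 μg/mL

k = ln2/t½ = ln2/17 ≈ 0.040773 h⁻¹; fraction remaining f = e^(−kτ) = e^(−0.040773×47) ≈ 0.1471.
At steady state, accumulation factor R = 1/(1 − e^(−kτ)) ≈ 1.1725.
Each bolus raises the concentration by D/Vd = 2371/259 ≈ 9.154 μg/mL.
Steady-state peak Cmax,ss = C₀·R ≈ 9.154 × 1.1725 ≈ 10.733 μg/mL.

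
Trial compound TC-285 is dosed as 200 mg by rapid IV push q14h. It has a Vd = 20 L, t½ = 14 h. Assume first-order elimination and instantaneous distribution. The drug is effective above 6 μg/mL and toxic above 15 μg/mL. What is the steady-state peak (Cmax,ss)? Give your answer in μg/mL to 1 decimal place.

τ = 14 h = 1 half-life, so f = (1/2)^1 = 0.5.
At steady state, R = 1/(1 − 0.5) = 2/1.
Single-dose peak C₀ = D/Vd = 200/20 = 10 μg/mL.
Steady-state peak Cmax,ss = C₀·R = 10 × 2/1 ≈ 20.000 μg/mL.
Peak 20.0 μg/mL vs MTC 15 μg/mL: exceeds toxic threshold.

20.0 μg/mL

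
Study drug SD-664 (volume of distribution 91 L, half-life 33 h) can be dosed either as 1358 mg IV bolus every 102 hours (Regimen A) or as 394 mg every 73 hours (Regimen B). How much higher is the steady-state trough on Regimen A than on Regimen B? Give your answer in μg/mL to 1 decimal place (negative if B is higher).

0.8 μg/mL

Regimen A: f = (1/2)^(102/33) ≈ 0.1174; Cmin,ss = (1358/91)·f/(1−f) ≈ 1.985 μg/mL.
Regimen B: f = (1/2)^(73/33) ≈ 0.2158; Cmin,ss = (394/91)·f/(1−f) ≈ 1.191 μg/mL.
Difference ≈ 1.985 − 1.191 ≈ 0.794 μg/mL.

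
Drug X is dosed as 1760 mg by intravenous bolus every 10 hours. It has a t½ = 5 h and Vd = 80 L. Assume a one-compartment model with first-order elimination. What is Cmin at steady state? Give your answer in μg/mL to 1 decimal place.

7.3 μg/mL

τ = 10 h = 2 half-lives, so f = (1/2)^2 = 0.25.
Accumulation ratio R = 1/(1 − f) = 1/0.75 = 4/3.
Single-dose peak C₀ = D/Vd = 1760/80 = 22 μg/mL.
Steady-state peak Cmax,ss = C₀·R = 22 × 4/3 ≈ 29.333 μg/mL.
Steady-state trough Cmin,ss = Cmax,ss·f ≈ 29.333 × 0.25 ≈ 7.333 μg/mL.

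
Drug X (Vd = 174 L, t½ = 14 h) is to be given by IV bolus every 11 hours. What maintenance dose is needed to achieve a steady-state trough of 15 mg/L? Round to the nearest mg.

τ/t½ = 11/14 ≈ 0.78571, so f = (1/2)^(11/14) ≈ 0.580065.
Cmin,ss = (D/Vd)·f/(1−f), so D = Cmin,ss·Vd·(1−f)/f.
D = 15 × 174 × (1−f)/f ≈ 15 × 174 × 0.72394 ≈ 1889.48 mg.

1889 mg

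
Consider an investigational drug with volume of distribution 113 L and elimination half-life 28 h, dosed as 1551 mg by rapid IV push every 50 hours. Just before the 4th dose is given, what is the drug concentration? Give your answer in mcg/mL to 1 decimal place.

5.5 mcg/mL

f = (1/2)^(τ/t½) = (1/2)^(50/28) ≈ 0.2900.
C₀ = D/Vd = 1551/113 ≈ 13.726 mcg/mL.
Before the 4th dose, 3 doses have been given. Superposition: Cmin = C₀·(f + f² + … + f^3).
≈ 13.726 × (0.2900 + 0.0841 + 0.0244) ≈ 13.726 × 0.3985 ≈ 5.470 mcg/mL.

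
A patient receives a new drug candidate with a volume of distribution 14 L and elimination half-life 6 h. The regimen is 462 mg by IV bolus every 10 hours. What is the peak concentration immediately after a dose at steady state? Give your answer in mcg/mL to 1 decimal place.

48.2 mcg/mL

k = ln2/t½ = ln2/6 ≈ 0.115525 h⁻¹; fraction remaining f = e^(−kτ) = e^(−0.115525×10) ≈ 0.3150.
At steady state, accumulation factor R = 1/(1 − e^(−kτ)) ≈ 1.4599.
Each bolus raises the concentration by D/Vd = 462/14 ≈ 33.000 mcg/mL.
Steady-state peak Cmax,ss = C₀·R ≈ 33.000 × 1.4599 ≈ 48.177 mcg/mL.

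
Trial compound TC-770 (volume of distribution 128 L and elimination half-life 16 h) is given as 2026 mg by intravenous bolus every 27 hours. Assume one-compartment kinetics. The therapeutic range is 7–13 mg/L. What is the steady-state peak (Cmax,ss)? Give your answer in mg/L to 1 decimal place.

23.0 mg/L

k = ln2/t½ = ln2/16 ≈ 0.043322 h⁻¹; fraction remaining f = e^(−kτ) = e^(−0.043322×27) ≈ 0.3105.
Accumulation ratio R = 1/(1 − f) ≈ 1/0.6895 ≈ 1.4503.
Each bolus raises the concentration by D/Vd = 2026/128 ≈ 15.828 mg/L.
Cmax,ss = C₀/(1 − f) ≈ 15.828/0.6895 ≈ 22.956 mg/L.
Peak 23.0 mg/L vs MTC 13 mg/L: exceeds toxic threshold.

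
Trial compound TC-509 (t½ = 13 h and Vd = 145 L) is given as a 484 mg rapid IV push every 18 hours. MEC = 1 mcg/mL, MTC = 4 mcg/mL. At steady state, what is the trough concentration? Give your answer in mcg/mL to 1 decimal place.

2.1 mcg/mL

Over one 18-h interval, 18/13 ≈ 1.3846 half-lives elapse, leaving f ≈ 0.3830 of each dose.
Each bolus raises the concentration by D/Vd = 484/145 ≈ 3.338 mcg/mL.
Steady-state trough Cmin,ss = C₀·f/(1−f) ≈ 3.338 × 0.3830/0.6170 ≈ 2.072 mcg/mL.
Trough 2.1 mcg/mL vs MEC 1 mcg/mL: adequate.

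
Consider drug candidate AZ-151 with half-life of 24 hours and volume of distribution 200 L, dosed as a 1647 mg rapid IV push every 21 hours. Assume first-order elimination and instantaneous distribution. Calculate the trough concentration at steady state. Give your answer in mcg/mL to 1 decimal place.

9.9 mcg/mL

Over one 21-h interval, 21/24 ≈ 0.875 half-lives elapse, leaving f ≈ 0.5453 of each dose.
Single-dose peak C₀ = D/Vd = 1647/200 ≈ 8.235 mcg/mL.
Steady-state trough Cmin,ss = C₀·f/(1−f) ≈ 8.235 × 0.5453/0.4547 ≈ 9.876 mcg/mL.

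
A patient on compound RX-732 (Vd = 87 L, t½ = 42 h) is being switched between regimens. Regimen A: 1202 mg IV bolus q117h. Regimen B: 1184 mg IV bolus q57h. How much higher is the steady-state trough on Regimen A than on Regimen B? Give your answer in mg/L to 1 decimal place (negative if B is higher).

Regimen A: f = (1/2)^(117/42) ≈ 0.1450; Cmin,ss = (1202/87)·f/(1−f) ≈ 2.343 mg/L.
Regimen B: f = (1/2)^(57/42) ≈ 0.3904; Cmin,ss = (1184/87)·f/(1−f) ≈ 8.716 mg/L.
Difference ≈ 2.343 − 8.716 ≈ -6.373 mg/L.

-6.4 mg/L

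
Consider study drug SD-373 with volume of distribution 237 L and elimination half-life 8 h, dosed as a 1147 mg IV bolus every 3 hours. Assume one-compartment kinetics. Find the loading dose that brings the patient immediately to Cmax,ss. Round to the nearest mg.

5011 mg

f = (1/2)^(3/8) ≈ 0.771105; accumulation ratio R = 1/(1−f) ≈ 4.36882.
Loading dose to hit Cmax,ss on first dose: D_load = D_maint·R ≈ 1147 × 4.36882 ≈ 5011.04 mg.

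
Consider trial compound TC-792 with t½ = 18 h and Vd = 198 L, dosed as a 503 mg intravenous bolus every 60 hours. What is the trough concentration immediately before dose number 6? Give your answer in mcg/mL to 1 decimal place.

0.3 mcg/mL

f = (1/2)^(τ/t½) = (1/2)^(60/18) ≈ 0.0992.
C₀ = D/Vd = 503/198 ≈ 2.540 mcg/mL.
Before the 6th dose, 5 doses have been given. Superposition: Cmin = C₀·(f + f² + … + f^5).
≈ 2.540 × (0.0992 + 0.0098 + 0.0010 + 0.0001 + 0.0000) ≈ 2.540 × 0.1101 ≈ 0.280 mcg/mL.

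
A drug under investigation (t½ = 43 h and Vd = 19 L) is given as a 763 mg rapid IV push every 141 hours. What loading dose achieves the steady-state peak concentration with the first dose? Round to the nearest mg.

851 mg

f = (1/2)^(141/43) ≈ 0.103015; accumulation ratio R = 1/(1−f) ≈ 1.11485.
Loading dose to hit Cmax,ss on first dose: D_load = D_maint·R ≈ 763 × 1.11485 ≈ 850.63 mg.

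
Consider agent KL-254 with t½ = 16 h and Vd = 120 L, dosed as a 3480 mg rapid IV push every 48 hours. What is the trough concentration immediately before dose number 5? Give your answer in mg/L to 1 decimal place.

4.1 mg/L

f = (1/2)^(τ/t½) = (1/2)^(48/16) ≈ 0.1250.
C₀ = D/Vd = 3480/120 ≈ 29.000 mg/L.
Before the 5th dose, 4 doses have been given. Superposition: Cmin = C₀·(f + f² + … + f^4).
≈ 29.000 × (0.1250 + 0.0156 + 0.0020 + 0.0002) ≈ 29.000 × 0.1428 ≈ 4.141 mg/L.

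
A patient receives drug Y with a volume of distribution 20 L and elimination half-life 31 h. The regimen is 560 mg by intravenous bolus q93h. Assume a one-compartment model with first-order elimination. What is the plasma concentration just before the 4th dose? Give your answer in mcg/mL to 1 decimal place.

f = (1/2)^(τ/t½) = (1/2)^(93/31) ≈ 0.1250.
C₀ = D/Vd = 560/20 ≈ 28.000 mcg/mL.
Before the 4th dose, 3 doses have been given. Superposition: Cmin = C₀·(f + f² + … + f^3).
≈ 28.000 × (0.1250 + 0.0156 + 0.0020) ≈ 28.000 × 0.1426 ≈ 3.993 mcg/mL.

4.0 mcg/mL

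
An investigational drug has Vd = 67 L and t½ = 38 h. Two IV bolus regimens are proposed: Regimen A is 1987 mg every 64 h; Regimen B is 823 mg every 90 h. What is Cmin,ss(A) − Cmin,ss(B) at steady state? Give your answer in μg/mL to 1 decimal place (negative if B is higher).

Regimen A: f = (1/2)^(64/38) ≈ 0.3112; Cmin,ss = (1987/67)·f/(1−f) ≈ 13.399 μg/mL.
Regimen B: f = (1/2)^(90/38) ≈ 0.1937; Cmin,ss = (823/67)·f/(1−f) ≈ 2.951 μg/mL.
Difference ≈ 13.399 − 2.951 ≈ 10.448 μg/mL.

10.4 μg/mL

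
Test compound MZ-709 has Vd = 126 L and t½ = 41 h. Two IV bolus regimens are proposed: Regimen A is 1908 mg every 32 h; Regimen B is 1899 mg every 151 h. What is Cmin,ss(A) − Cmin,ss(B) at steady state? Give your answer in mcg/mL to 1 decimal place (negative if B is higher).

19.8 mcg/mL

Regimen A: f = (1/2)^(32/41) ≈ 0.5822; Cmin,ss = (1908/126)·f/(1−f) ≈ 21.101 mcg/mL.
Regimen B: f = (1/2)^(151/41) ≈ 0.0779; Cmin,ss = (1899/126)·f/(1−f) ≈ 1.273 mcg/mL.
Difference ≈ 21.101 − 1.273 ≈ 19.828 mcg/mL.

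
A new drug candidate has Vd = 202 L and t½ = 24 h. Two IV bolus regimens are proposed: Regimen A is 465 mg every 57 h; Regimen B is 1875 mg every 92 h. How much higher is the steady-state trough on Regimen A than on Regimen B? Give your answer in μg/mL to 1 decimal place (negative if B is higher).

-0.2 μg/mL

Regimen A: f = (1/2)^(57/24) ≈ 0.1928; Cmin,ss = (465/202)·f/(1−f) ≈ 0.550 μg/mL.
Regimen B: f = (1/2)^(92/24) ≈ 0.0702; Cmin,ss = (1875/202)·f/(1−f) ≈ 0.701 μg/mL.
Difference ≈ 0.550 − 0.701 ≈ -0.151 μg/mL.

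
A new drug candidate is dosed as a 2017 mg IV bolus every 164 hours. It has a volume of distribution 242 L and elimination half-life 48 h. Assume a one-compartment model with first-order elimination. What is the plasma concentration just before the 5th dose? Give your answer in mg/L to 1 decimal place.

0.9 mg/L

f = (1/2)^(τ/t½) = (1/2)^(164/48) ≈ 0.0936.
C₀ = D/Vd = 2017/242 ≈ 8.335 mg/L.
Before the 5th dose, 4 doses have been given. Superposition: Cmin = C₀·(f + f² + … + f^4).
≈ 8.335 × (0.0936 + 0.0088 + 0.0008 + 0.0001) ≈ 8.335 × 0.1033 ≈ 0.861 mg/L.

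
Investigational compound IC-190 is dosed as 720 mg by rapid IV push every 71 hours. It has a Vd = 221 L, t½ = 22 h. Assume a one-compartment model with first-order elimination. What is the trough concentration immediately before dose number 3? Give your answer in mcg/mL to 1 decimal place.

f = (1/2)^(τ/t½) = (1/2)^(71/22) ≈ 0.1068.
C₀ = D/Vd = 720/221 ≈ 3.258 mcg/mL.
Before the 3rd dose, 2 doses have been given. Superposition: Cmin = C₀·(f + f²).
≈ 3.258 × (0.1068 + 0.0114) ≈ 3.258 × 0.1182 ≈ 0.385 mcg/mL.

0.4 mcg/mL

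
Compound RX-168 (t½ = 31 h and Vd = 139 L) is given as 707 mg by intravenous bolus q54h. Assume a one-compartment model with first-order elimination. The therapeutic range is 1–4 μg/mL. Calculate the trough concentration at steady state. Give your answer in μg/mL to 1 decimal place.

2.2 μg/mL

Over one 54-h interval, 54/31 ≈ 1.7419 half-lives elapse, leaving f ≈ 0.2990 of each dose.
At steady state, accumulation factor R = 1/(1 − e^(−kτ)) ≈ 1.4265.
Each bolus raises the concentration by D/Vd = 707/139 ≈ 5.086 μg/mL.
Cmax,ss = C₀/(1 − f) ≈ 5.086/0.7010 ≈ 7.255 μg/mL.
Steady-state trough Cmin,ss = Cmax,ss·f ≈ 7.255 × 0.2990 ≈ 2.169 μg/mL.
Trough 2.2 μg/mL vs MEC 1 μg/mL: adequate.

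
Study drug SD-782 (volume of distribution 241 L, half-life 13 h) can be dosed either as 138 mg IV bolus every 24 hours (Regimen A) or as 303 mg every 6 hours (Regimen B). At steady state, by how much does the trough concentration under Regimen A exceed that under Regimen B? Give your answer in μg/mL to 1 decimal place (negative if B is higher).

-3.1 μg/mL

Regimen A: f = (1/2)^(24/13) ≈ 0.2781; Cmin,ss = (138/241)·f/(1−f) ≈ 0.221 μg/mL.
Regimen B: f = (1/2)^(6/13) ≈ 0.7262; Cmin,ss = (303/241)·f/(1−f) ≈ 3.335 μg/mL.
Difference ≈ 0.221 − 3.335 ≈ -3.114 μg/mL.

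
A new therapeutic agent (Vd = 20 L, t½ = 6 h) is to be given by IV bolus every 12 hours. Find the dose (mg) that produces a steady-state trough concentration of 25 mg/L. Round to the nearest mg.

τ/t½ = 12/6 ≈ 2, so f = (1/2)^(12/6) ≈ 0.250000.
Cmin,ss = (D/Vd)·f/(1−f), so D = Cmin,ss·Vd·(1−f)/f.
D = 25 × 20 × (1−f)/f ≈ 25 × 20 × 3.00000 ≈ 1500.00 mg.

1500 mg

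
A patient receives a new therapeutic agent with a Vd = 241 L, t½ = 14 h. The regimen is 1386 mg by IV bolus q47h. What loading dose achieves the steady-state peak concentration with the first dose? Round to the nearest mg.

f = (1/2)^(47/14) ≈ 0.097589; accumulation ratio R = 1/(1−f) ≈ 1.10814.
Loading dose to hit Cmax,ss on first dose: D_load = D_maint·R ≈ 1386 × 1.10814 ≈ 1535.88 mg.

1536 mg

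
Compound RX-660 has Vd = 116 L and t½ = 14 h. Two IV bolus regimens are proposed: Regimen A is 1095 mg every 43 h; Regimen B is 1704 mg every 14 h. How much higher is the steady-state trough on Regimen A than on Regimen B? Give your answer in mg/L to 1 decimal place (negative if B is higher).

Regimen A: f = (1/2)^(43/14) ≈ 0.1190; Cmin,ss = (1095/116)·f/(1−f) ≈ 1.275 mg/L.
Regimen B: f = (1/2)^(14/14) ≈ 0.5000; Cmin,ss = (1704/116)·f/(1−f) ≈ 14.690 mg/L.
Difference ≈ 1.275 − 14.690 ≈ -13.415 mg/L.

-13.4 mg/L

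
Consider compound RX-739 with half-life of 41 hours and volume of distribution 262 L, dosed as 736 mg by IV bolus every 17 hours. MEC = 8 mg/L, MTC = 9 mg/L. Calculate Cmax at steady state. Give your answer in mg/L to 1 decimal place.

Over one 17-h interval, 17/41 ≈ 0.41463 half-lives elapse, leaving f ≈ 0.7502 of each dose.
At steady state, accumulation factor R = 1/(1 − e^(−kτ)) ≈ 4.0032.
Each bolus raises the concentration by D/Vd = 736/262 ≈ 2.809 mg/L.
Steady-state peak Cmax,ss = C₀·R ≈ 2.809 × 4.0032 ≈ 11.245 mg/L.
Peak 11.2 mg/L vs MTC 9 mg/L: exceeds toxic threshold.

11.2 mg/L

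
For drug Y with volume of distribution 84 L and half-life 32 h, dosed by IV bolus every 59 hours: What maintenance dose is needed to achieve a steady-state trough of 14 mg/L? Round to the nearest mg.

3045 mg

τ/t½ = 59/32 ≈ 1.8438, so f = (1/2)^(59/32) ≈ 0.278597.
Cmin,ss = (D/Vd)·f/(1−f), so D = Cmin,ss·Vd·(1−f)/f.
D = 14 × 84 × (1−f)/f ≈ 14 × 84 × 2.58941 ≈ 3045.15 mg.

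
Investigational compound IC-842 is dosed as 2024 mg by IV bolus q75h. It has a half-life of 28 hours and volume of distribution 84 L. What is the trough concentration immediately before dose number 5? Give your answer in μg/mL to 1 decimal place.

f = (1/2)^(τ/t½) = (1/2)^(75/28) ≈ 0.1562.
C₀ = D/Vd = 2024/84 ≈ 24.095 μg/mL.
Before the 5th dose, 4 doses have been given. Superposition: Cmin = C₀·(f + f² + … + f^4).
≈ 24.095 × (0.1562 + 0.0244 + 0.0038 + 0.0006) ≈ 24.095 × 0.1850 ≈ 4.458 μg/mL.

4.5 μg/mL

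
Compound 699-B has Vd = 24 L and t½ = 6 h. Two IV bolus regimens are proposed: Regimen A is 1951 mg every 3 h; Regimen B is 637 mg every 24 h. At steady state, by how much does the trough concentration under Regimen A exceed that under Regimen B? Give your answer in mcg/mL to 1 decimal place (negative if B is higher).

Regimen A: f = (1/2)^(3/6) ≈ 0.7071; Cmin,ss = (1951/24)·f/(1−f) ≈ 196.249 mcg/mL.
Regimen B: f = (1/2)^(24/6) ≈ 0.0625; Cmin,ss = (637/24)·f/(1−f) ≈ 1.769 mcg/mL.
Difference ≈ 196.249 − 1.769 ≈ 194.480 mcg/mL.

194.5 mcg/mL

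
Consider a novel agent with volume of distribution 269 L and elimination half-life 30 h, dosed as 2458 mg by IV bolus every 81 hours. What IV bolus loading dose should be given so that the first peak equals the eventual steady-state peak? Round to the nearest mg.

2905 mg

f = (1/2)^(81/30) ≈ 0.153893; accumulation ratio R = 1/(1−f) ≈ 1.18188.
Loading dose to hit Cmax,ss on first dose: D_load = D_maint·R ≈ 2458 × 1.18188 ≈ 2905.06 mg.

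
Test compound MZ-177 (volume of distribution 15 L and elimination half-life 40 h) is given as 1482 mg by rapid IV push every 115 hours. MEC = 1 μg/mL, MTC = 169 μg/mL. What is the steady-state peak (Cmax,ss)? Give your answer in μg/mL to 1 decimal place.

114.4 μg/mL

Over one 115-h interval, 115/40 ≈ 2.875 half-lives elapse, leaving f ≈ 0.1363 of each dose.
Accumulation ratio R = 1/(1 − f) ≈ 1/0.8637 ≈ 1.1578.
Each bolus raises the concentration by D/Vd = 1482/15 ≈ 98.800 μg/mL.
Steady-state peak Cmax,ss = C₀·R ≈ 98.800 × 1.1578 ≈ 114.391 μg/mL.
Peak 114.4 μg/mL vs MTC 169 μg/mL: below toxic threshold.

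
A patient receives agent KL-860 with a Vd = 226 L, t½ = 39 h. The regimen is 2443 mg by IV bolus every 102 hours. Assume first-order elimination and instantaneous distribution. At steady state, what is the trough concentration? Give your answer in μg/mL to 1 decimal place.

2.1 μg/mL

τ/t½ = 102/39 ≈ 2.6154, so fraction remaining f = (1/2)^(102/39) ≈ 0.1632.
Accumulation ratio R = 1/(1 − f) ≈ 1/0.8368 ≈ 1.1950.
Each bolus raises the concentration by D/Vd = 2443/226 ≈ 10.810 μg/mL.
Steady-state peak Cmax,ss = C₀·R ≈ 10.810 × 1.1950 ≈ 12.918 μg/mL.
Steady-state trough Cmin,ss = Cmax,ss·f ≈ 12.918 × 0.1632 ≈ 2.108 μg/mL.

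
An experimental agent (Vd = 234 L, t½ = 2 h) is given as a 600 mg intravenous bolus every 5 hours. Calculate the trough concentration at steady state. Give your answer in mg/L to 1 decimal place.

0.6 mg/L

Over one 5-h interval, 5/2 ≈ 2.5 half-lives elapse, leaving f ≈ 0.1768 of each dose.
Each bolus raises the concentration by D/Vd = 600/234 ≈ 2.564 mg/L.
Steady-state trough Cmin,ss = C₀·f/(1−f) ≈ 2.564 × 0.1768/0.8232 ≈ 0.551 mg/L.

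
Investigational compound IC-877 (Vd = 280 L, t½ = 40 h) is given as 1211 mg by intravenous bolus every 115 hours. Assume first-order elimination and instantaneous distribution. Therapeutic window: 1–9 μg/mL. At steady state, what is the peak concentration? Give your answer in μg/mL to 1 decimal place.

Over one 115-h interval, 115/40 ≈ 2.875 half-lives elapse, leaving f ≈ 0.1363 of each dose.
Accumulation ratio R = 1/(1 − f) ≈ 1/0.8637 ≈ 1.1578.
Single-dose peak C₀ = D/Vd = 1211/280 ≈ 4.325 μg/mL.
Cmax,ss = C₀/(1 − f) ≈ 4.325/0.8637 ≈ 5.008 μg/mL.
Peak 5.0 μg/mL vs MTC 9 μg/mL: below toxic threshold.

5.0 μg/mL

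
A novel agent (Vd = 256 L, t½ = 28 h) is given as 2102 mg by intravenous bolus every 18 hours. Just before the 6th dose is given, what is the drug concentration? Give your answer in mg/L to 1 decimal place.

13.0 mg/L

f = (1/2)^(τ/t½) = (1/2)^(18/28) ≈ 0.6404.
C₀ = D/Vd = 2102/256 ≈ 8.211 mg/L.
Before the 6th dose, 5 doses have been given. Superposition: Cmin = C₀·(f + f² + … + f^5).
≈ 8.211 × (0.6404 + 0.4101 + 0.2626 + 0.1682 + 0.1077) ≈ 8.211 × 1.5890 ≈ 13.047 mg/L.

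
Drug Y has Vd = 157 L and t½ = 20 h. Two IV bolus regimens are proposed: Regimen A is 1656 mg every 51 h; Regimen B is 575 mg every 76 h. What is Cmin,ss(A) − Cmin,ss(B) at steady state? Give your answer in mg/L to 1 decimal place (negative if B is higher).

Regimen A: f = (1/2)^(51/20) ≈ 0.1708; Cmin,ss = (1656/157)·f/(1−f) ≈ 2.173 mg/L.
Regimen B: f = (1/2)^(76/20) ≈ 0.0718; Cmin,ss = (575/157)·f/(1−f) ≈ 0.283 mg/L.
Difference ≈ 2.173 − 0.283 ≈ 1.890 mg/L.

1.9 mg/L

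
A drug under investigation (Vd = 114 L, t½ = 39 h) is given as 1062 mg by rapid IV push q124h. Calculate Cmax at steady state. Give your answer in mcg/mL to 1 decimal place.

10.5 mcg/mL

k = ln2/t½ = ln2/39 ≈ 0.017773 h⁻¹; fraction remaining f = e^(−kτ) = e^(−0.017773×124) ≈ 0.1104.
Accumulation ratio R = 1/(1 − f) ≈ 1/0.8896 ≈ 1.1241.
Each bolus raises the concentration by D/Vd = 1062/114 ≈ 9.316 mcg/mL.
Cmax,ss = C₀/(1 − f) ≈ 9.316/0.8896 ≈ 10.472 mcg/mL.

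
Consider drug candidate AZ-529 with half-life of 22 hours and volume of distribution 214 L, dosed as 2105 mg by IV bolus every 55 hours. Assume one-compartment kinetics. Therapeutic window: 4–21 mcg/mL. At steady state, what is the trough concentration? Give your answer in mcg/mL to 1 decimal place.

k = ln2/t½ = ln2/22 ≈ 0.031507 h⁻¹; fraction remaining f = e^(−kτ) = e^(−0.031507×55) ≈ 0.1768.
Accumulation ratio R = 1/(1 − f) ≈ 1/0.8232 ≈ 1.2148.
Each bolus raises the concentration by D/Vd = 2105/214 ≈ 9.836 mcg/mL.
Steady-state peak Cmax,ss = C₀·R ≈ 9.836 × 1.2148 ≈ 11.949 mcg/mL.
Steady-state trough Cmin,ss = Cmax,ss·f ≈ 11.949 × 0.1768 ≈ 2.113 mcg/mL.
Trough 2.1 mcg/mL vs MEC 4 mcg/mL: subtherapeutic.

2.1 mcg/mL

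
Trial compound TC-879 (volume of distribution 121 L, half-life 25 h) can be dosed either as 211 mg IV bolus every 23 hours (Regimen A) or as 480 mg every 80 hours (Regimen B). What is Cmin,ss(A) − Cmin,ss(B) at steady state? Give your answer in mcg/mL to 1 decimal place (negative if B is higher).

Regimen A: f = (1/2)^(23/25) ≈ 0.5285; Cmin,ss = (211/121)·f/(1−f) ≈ 1.955 mcg/mL.
Regimen B: f = (1/2)^(80/25) ≈ 0.1088; Cmin,ss = (480/121)·f/(1−f) ≈ 0.484 mcg/mL.
Difference ≈ 1.955 − 0.484 ≈ 1.471 mcg/mL.

1.5 mcg/mL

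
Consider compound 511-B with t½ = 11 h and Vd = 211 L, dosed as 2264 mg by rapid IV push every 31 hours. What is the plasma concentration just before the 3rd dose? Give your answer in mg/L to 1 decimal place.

f = (1/2)^(τ/t½) = (1/2)^(31/11) ≈ 0.1418.
C₀ = D/Vd = 2264/211 ≈ 10.730 mg/L.
Before the 3rd dose, 2 doses have been given. Superposition: Cmin = C₀·(f + f²).
≈ 10.730 × (0.1418 + 0.0201) ≈ 10.730 × 0.1619 ≈ 1.737 mg/L.

1.7 mg/L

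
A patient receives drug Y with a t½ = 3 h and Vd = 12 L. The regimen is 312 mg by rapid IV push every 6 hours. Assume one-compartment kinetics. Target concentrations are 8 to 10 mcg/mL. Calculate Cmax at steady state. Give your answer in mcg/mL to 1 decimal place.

The dosing interval is 2 half-lives, so f = 2^(−2) = 0.25.
At steady state, R = 1/(1 − 0.25) = 4/3.
Single-dose peak C₀ = D/Vd = 312/12 = 26 mcg/mL.
Steady-state peak Cmax,ss = C₀·R = 26 × 4/3 ≈ 34.667 mcg/mL.
Peak 34.7 mcg/mL vs MTC 10 mcg/mL: exceeds toxic threshold.

34.7 mcg/mL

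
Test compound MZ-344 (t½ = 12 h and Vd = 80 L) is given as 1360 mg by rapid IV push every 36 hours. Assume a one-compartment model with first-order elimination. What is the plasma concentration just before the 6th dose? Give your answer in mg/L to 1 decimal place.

2.4 mg/L

f = (1/2)^(τ/t½) = (1/2)^(36/12) ≈ 0.1250.
C₀ = D/Vd = 1360/80 ≈ 17.000 mg/L.
Before the 6th dose, 5 doses have been given. Superposition: Cmin = C₀·(f + f² + … + f^5).
≈ 17.000 × (0.1250 + 0.0156 + 0.0020 + 0.0002 + 0.0000) ≈ 17.000 × 0.1428 ≈ 2.428 mg/L.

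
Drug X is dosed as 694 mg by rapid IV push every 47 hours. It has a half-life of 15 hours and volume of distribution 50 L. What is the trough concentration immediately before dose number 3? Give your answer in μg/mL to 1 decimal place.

f = (1/2)^(τ/t½) = (1/2)^(47/15) ≈ 0.1140.
C₀ = D/Vd = 694/50 ≈ 13.880 μg/mL.
Before the 3rd dose, 2 doses have been given. Superposition: Cmin = C₀·(f + f²).
≈ 13.880 × (0.1140 + 0.0130) ≈ 13.880 × 0.1270 ≈ 1.763 μg/mL.

1.8 μg/mL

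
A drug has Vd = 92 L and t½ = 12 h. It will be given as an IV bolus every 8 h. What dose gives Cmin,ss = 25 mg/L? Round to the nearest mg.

τ/t½ = 8/12 ≈ 0.66667, so f = (1/2)^(8/12) ≈ 0.629961.
Cmin,ss = (D/Vd)·f/(1−f), so D = Cmin,ss·Vd·(1−f)/f.
D = 25 × 92 × (1−f)/f ≈ 25 × 92 × 0.58740 ≈ 1351.02 mg.

1351 mg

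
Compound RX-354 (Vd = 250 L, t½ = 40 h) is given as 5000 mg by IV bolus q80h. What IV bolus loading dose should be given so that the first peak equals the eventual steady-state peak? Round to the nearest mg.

f = (1/2)^(80/40) ≈ 0.250000; accumulation ratio R = 1/(1−f) ≈ 1.33333.
Loading dose to hit Cmax,ss on first dose: D_load = D_maint·R ≈ 5000 × 1.33333 ≈ 6666.65 mg.

6667 mg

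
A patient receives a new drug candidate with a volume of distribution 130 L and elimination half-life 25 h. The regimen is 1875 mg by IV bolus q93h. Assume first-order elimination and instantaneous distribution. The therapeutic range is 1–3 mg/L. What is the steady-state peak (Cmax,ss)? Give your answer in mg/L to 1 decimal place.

τ/t½ = 93/25 ≈ 3.72, so fraction remaining f = (1/2)^(93/25) ≈ 0.0759.
At steady state, accumulation factor R = 1/(1 − e^(−kτ)) ≈ 1.0821.
Each bolus raises the concentration by D/Vd = 1875/130 ≈ 14.423 mg/L.
Steady-state peak Cmax,ss = C₀·R ≈ 14.423 × 1.0821 ≈ 15.607 mg/L.
Peak 15.6 mg/L vs MTC 3 mg/L: exceeds toxic threshold.

15.6 mg/L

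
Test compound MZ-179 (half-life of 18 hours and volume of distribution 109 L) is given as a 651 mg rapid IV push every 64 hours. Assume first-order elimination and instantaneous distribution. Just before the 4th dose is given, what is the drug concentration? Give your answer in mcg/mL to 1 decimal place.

0.6 mcg/mL

f = (1/2)^(τ/t½) = (1/2)^(64/18) ≈ 0.0850.
C₀ = D/Vd = 651/109 ≈ 5.972 mcg/mL.
Before the 4th dose, 3 doses have been given. Superposition: Cmin = C₀·(f + f² + … + f^3).
≈ 5.972 × (0.0850 + 0.0072 + 0.0006) ≈ 5.972 × 0.0928 ≈ 0.554 mcg/mL.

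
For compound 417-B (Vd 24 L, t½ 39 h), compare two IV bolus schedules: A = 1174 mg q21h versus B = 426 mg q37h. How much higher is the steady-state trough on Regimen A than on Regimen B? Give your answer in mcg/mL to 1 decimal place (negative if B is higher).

89.0 mcg/mL

Regimen A: f = (1/2)^(21/39) ≈ 0.6885; Cmin,ss = (1174/24)·f/(1−f) ≈ 108.119 mcg/mL.
Regimen B: f = (1/2)^(37/39) ≈ 0.5181; Cmin,ss = (426/24)·f/(1−f) ≈ 19.083 mcg/mL.
Difference ≈ 108.119 − 19.083 ≈ 89.036 mcg/mL.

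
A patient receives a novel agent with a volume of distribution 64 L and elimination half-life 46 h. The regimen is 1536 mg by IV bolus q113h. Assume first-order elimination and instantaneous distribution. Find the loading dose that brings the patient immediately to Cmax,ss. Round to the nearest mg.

f = (1/2)^(113/46) ≈ 0.182185; accumulation ratio R = 1/(1−f) ≈ 1.22277.
Loading dose to hit Cmax,ss on first dose: D_load = D_maint·R ≈ 1536 × 1.22277 ≈ 1878.17 mg.

1878 mg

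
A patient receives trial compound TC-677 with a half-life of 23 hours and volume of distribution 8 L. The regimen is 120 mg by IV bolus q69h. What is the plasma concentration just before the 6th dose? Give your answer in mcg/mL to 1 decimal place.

f = (1/2)^(τ/t½) = (1/2)^(69/23) ≈ 0.1250.
C₀ = D/Vd = 120/8 ≈ 15.000 mcg/mL.
Before the 6th dose, 5 doses have been given. Superposition: Cmin = C₀·(f + f² + … + f^5).
≈ 15.000 × (0.1250 + 0.0156 + 0.0020 + 0.0002 + 0.0000) ≈ 15.000 × 0.1428 ≈ 2.142 mcg/mL.

2.1 mcg/mL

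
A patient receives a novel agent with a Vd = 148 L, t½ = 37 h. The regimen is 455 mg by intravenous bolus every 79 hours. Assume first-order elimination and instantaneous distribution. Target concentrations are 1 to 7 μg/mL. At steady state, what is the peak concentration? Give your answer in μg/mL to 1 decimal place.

k = ln2/t½ = ln2/37 ≈ 0.018734 h⁻¹; fraction remaining f = e^(−kτ) = e^(−0.018734×79) ≈ 0.2276.
Accumulation ratio R = 1/(1 − f) ≈ 1/0.7724 ≈ 1.2947.
Each bolus raises the concentration by D/Vd = 455/148 ≈ 3.074 μg/mL.
Steady-state peak Cmax,ss = C₀·R ≈ 3.074 × 1.2947 ≈ 3.980 μg/mL.
Peak 4.0 μg/mL vs MTC 7 μg/mL: below toxic threshold.

4.0 μg/mL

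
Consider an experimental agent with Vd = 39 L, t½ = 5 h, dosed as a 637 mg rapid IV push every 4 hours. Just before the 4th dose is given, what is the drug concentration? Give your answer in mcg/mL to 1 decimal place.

f = (1/2)^(τ/t½) = (1/2)^(4/5) ≈ 0.5743.
C₀ = D/Vd = 637/39 ≈ 16.333 mcg/mL.
Before the 4th dose, 3 doses have been given. Superposition: Cmin = C₀·(f + f² + … + f^3).
≈ 16.333 × (0.5743 + 0.3298 + 0.1894) ≈ 16.333 × 1.0935 ≈ 17.860 mcg/mL.

17.9 mcg/mL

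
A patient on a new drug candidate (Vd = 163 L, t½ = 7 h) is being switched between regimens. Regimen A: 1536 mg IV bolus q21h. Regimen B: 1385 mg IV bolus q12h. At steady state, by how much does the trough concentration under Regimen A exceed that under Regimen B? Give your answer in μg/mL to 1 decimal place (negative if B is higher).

-2.4 μg/mL

Regimen A: f = (1/2)^(21/7) ≈ 0.1250; Cmin,ss = (1536/163)·f/(1−f) ≈ 1.346 μg/mL.
Regimen B: f = (1/2)^(12/7) ≈ 0.3048; Cmin,ss = (1385/163)·f/(1−f) ≈ 3.725 μg/mL.
Difference ≈ 1.346 − 3.725 ≈ -2.379 μg/mL.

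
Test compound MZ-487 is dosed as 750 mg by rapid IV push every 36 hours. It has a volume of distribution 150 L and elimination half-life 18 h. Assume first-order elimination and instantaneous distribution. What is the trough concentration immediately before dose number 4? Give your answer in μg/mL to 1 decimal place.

f = (1/2)^(τ/t½) = (1/2)^(36/18) ≈ 0.2500.
C₀ = D/Vd = 750/150 ≈ 5.000 μg/mL.
Before the 4th dose, 3 doses have been given. Superposition: Cmin = C₀·(f + f² + … + f^3).
≈ 5.000 × (0.2500 + 0.0625 + 0.0156) ≈ 5.000 × 0.3281 ≈ 1.641 μg/mL.

1.6 μg/mL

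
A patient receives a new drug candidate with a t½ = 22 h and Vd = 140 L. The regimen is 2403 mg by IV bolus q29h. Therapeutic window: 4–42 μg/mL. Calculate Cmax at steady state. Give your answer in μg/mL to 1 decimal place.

τ/t½ = 29/22 ≈ 1.3182, so fraction remaining f = (1/2)^(29/22) ≈ 0.4010.
Accumulation ratio R = 1/(1 − f) ≈ 1/0.5990 ≈ 1.6694.
Single-dose peak C₀ = D/Vd = 2403/140 ≈ 17.164 μg/mL.
Steady-state peak Cmax,ss = C₀·R ≈ 17.164 × 1.6694 ≈ 28.654 μg/mL.
Peak 28.7 μg/mL vs MTC 42 μg/mL: below toxic threshold.

28.7 μg/mL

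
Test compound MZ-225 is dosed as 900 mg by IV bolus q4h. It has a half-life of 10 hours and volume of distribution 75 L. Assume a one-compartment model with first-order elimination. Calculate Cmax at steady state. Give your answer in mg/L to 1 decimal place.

Over one 4-h interval, 4/10 ≈ 0.4 half-lives elapse, leaving f ≈ 0.7579 of each dose.
Accumulation ratio R = 1/(1 − f) ≈ 1/0.2421 ≈ 4.1305.
Single-dose peak C₀ = D/Vd = 900/75 ≈ 12.000 mg/L.
Steady-state peak Cmax,ss = C₀·R ≈ 12.000 × 4.1305 ≈ 49.566 mg/L.

49.6 mg/L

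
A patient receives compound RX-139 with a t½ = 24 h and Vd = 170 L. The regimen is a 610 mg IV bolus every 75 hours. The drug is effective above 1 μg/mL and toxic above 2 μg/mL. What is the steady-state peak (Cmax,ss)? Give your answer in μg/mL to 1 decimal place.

Over one 75-h interval, 75/24 ≈ 3.125 half-lives elapse, leaving f ≈ 0.1146 of each dose.
Accumulation ratio R = 1/(1 − f) ≈ 1/0.8854 ≈ 1.1294.
Each bolus raises the concentration by D/Vd = 610/170 ≈ 3.588 μg/mL.
Cmax,ss = C₀/(1 − f) ≈ 3.588/0.8854 ≈ 4.052 μg/mL.
Peak 4.1 μg/mL vs MTC 2 μg/mL: exceeds toxic threshold.

4.1 μg/mL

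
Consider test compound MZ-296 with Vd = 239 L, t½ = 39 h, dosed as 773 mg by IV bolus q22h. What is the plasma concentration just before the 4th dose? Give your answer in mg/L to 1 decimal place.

4.7 mg/L

f = (1/2)^(τ/t½) = (1/2)^(22/39) ≈ 0.6764.
C₀ = D/Vd = 773/239 ≈ 3.234 mg/L.
Before the 4th dose, 3 doses have been given. Superposition: Cmin = C₀·(f + f² + … + f^3).
≈ 3.234 × (0.6764 + 0.4575 + 0.3095) ≈ 3.234 × 1.4434 ≈ 4.668 mg/L.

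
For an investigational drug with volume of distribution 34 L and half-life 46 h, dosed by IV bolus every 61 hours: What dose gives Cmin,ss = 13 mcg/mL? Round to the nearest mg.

666 mg

τ/t½ = 61/46 ≈ 1.3261, so f = (1/2)^(61/46) ≈ 0.398849.
Cmin,ss = (D/Vd)·f/(1−f), so D = Cmin,ss·Vd·(1−f)/f.
D = 13 × 34 × (1−f)/f ≈ 13 × 34 × 1.50721 ≈ 666.19 mg.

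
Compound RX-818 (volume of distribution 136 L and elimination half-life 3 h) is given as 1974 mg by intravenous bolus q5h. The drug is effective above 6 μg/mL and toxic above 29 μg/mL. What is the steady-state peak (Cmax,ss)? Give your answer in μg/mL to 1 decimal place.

21.2 μg/mL

τ/t½ = 5/3 ≈ 1.6667, so fraction remaining f = (1/2)^(5/3) ≈ 0.3150.
At steady state, accumulation factor R = 1/(1 − e^(−kτ)) ≈ 1.4599.
Each bolus raises the concentration by D/Vd = 1974/136 ≈ 14.515 μg/mL.
Cmax,ss = C₀/(1 − f) ≈ 14.515/0.6850 ≈ 21.190 μg/mL.
Peak 21.2 μg/mL vs MTC 29 μg/mL: below toxic threshold.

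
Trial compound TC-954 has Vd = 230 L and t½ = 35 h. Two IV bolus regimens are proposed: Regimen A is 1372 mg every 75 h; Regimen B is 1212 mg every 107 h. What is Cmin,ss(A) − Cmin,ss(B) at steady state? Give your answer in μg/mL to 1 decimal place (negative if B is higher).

Regimen A: f = (1/2)^(75/35) ≈ 0.2264; Cmin,ss = (1372/230)·f/(1−f) ≈ 1.746 μg/mL.
Regimen B: f = (1/2)^(107/35) ≈ 0.1201; Cmin,ss = (1212/230)·f/(1−f) ≈ 0.719 μg/mL.
Difference ≈ 1.746 − 0.719 ≈ 1.027 μg/mL.

1.0 μg/mL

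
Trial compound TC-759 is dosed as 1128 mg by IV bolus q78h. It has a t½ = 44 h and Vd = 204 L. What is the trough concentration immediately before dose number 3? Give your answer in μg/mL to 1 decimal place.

2.1 μg/mL

f = (1/2)^(τ/t½) = (1/2)^(78/44) ≈ 0.2927.
C₀ = D/Vd = 1128/204 ≈ 5.529 μg/mL.
Before the 3rd dose, 2 doses have been given. Superposition: Cmin = C₀·(f + f²).
≈ 5.529 × (0.2927 + 0.0857) ≈ 5.529 × 0.3784 ≈ 2.092 μg/mL.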